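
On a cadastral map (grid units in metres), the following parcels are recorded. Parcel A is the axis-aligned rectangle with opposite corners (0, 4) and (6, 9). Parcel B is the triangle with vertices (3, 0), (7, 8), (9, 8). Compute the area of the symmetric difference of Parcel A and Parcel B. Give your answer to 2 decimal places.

|Parcel A| = 30, |Parcel B| = 8, |Parcel A∩Parcel B| = 1.
|Parcel A △ Parcel B| = |Parcel A| + |Parcel B| − 2·|Parcel A∩Parcel B| = 30 + 8 − 2 = 36.00.

36.00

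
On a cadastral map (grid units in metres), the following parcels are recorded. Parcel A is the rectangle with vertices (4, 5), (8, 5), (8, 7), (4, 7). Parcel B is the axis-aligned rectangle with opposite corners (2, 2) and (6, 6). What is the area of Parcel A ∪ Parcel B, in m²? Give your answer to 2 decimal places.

By inclusion–exclusion:
Individual areas: |Parcel A| = 8, |Parcel B| = 16.
|Parcel A∩Parcel B|: x∈[4,6], y∈[5,6] → 2·1 = 2.
|Parcel A ∪ Parcel B| = 24 − 2 = 22.00.

22.00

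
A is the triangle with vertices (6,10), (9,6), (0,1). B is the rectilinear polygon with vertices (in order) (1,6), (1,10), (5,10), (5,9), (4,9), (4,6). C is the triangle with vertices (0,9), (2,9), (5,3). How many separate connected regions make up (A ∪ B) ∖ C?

3

(A ∪ B) ∖ C splits into 3 disjoint pieces (area 25.3261, area 6.376, area 1.35).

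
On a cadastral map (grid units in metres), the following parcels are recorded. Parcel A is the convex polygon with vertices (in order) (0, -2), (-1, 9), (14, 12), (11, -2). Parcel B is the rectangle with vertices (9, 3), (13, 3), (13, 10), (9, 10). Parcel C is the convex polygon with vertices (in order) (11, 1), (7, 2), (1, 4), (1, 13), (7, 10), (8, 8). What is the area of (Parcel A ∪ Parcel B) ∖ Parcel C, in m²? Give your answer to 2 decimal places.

104.77

|Parcel A ∪ Parcel B| = 163.0119.
|(Parcel A ∪ Parcel B) ∩ Parcel C| = 58.2429.
|(Parcel A ∪ Parcel B) ∖ Parcel C| = 163.0119 − 58.2429 = 104.77.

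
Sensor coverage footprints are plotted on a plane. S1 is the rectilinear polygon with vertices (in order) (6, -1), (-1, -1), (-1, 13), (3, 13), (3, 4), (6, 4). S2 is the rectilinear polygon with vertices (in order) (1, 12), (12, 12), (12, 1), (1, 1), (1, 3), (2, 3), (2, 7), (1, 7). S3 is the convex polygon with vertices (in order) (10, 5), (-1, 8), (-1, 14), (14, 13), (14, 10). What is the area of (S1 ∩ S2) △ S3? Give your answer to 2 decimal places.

108.73

|S1 ∩ S2| = 27.
|(S1 ∩ S2) ∩ S3| = 9.6364.
|(S1 ∩ S2) △ S3| = 27 + 101 − 19.2727 = 108.73.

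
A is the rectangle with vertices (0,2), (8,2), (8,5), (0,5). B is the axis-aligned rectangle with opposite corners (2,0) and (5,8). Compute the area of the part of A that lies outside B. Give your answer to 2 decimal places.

15.00

|A∩B|: x∈[2,5], y∈[2,5] → 3·3 = 9.
|A| = 24.
|A ∖ B| = |A| − |A∩B| = 24 − 9 = 15.00.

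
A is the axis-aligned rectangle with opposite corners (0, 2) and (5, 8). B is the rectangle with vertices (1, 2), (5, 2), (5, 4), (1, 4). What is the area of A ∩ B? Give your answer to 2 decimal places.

8.00

|A∩B|: x∈[1,5], y∈[2,4] → 4·2 = 8.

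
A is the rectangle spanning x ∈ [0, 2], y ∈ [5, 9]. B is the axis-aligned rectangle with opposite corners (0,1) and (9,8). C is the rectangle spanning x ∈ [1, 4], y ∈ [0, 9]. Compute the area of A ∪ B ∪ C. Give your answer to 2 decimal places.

By inclusion–exclusion:
Individual areas: |A| = 8, |B| = 63, |C| = 27.
|A∩B|: x∈[0,2], y∈[5,8] → 2·3 = 6.
|A∩C|: x∈[1,2], y∈[5,9] → 1·4 = 4.
|B∩C|: x∈[1,4], y∈[1,8] → 3·7 = 21.
|A∩B∩C| = 3.
|A ∪ B ∪ C| = 98 − 31 + 3 = 70.00.

70.00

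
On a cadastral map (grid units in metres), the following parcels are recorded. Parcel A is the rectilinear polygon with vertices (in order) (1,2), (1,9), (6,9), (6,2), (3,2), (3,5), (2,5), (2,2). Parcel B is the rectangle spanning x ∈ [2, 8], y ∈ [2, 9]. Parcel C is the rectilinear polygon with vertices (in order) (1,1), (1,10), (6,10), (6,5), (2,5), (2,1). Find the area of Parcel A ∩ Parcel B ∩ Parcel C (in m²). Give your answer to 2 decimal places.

16.00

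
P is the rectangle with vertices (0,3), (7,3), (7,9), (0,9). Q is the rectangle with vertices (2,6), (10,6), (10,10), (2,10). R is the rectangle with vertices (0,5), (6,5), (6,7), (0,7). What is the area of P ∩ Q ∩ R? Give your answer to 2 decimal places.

4.00

The intersection is the polygon with vertices (2,6), (2,7), (6,7), (6,6).
By the shoelace formula its area is 4.00.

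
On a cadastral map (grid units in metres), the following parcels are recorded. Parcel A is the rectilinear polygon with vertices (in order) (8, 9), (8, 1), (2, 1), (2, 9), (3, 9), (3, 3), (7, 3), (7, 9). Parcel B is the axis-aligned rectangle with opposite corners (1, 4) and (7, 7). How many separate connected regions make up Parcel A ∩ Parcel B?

1

Parcel A ∩ Parcel B is a single connected region.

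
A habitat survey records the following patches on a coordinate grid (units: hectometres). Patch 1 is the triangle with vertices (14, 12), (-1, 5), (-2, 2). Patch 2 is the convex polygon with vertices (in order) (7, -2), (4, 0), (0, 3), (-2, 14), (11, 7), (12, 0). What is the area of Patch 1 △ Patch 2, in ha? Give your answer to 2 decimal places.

117.88

|Patch 1| = 19, |Patch 2| = 125, |Patch 1∩Patch 2| = 13.0588.
|Patch 1 △ Patch 2| = |Patch 1| + |Patch 2| − 2·|Patch 1∩Patch 2| = 19 + 125 − 26.1176 = 117.88.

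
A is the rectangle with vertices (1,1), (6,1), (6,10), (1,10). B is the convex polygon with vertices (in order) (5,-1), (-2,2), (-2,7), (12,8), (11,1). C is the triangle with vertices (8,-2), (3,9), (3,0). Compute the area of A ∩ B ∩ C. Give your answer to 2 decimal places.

The intersection is the polygon with vertices (3,1), (3,7.357), (3.723,7.409), (6,2.4), (6,1).
By the shoelace formula its area is 13.51.

13.51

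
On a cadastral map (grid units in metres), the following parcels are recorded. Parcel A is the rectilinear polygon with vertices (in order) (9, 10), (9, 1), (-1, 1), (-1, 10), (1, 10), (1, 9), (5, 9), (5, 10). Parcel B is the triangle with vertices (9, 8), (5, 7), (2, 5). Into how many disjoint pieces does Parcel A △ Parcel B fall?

Parcel A △ Parcel B is a single connected region.

1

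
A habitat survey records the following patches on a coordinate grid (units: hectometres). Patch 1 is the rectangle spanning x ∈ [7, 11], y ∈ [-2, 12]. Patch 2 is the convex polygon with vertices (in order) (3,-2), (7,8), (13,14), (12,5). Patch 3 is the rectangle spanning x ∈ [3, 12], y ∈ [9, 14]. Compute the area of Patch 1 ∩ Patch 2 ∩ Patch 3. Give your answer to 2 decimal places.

4.50

The intersection is the polygon with vertices (11,12), (11,9), (8,9).
By the shoelace formula its area is 4.50.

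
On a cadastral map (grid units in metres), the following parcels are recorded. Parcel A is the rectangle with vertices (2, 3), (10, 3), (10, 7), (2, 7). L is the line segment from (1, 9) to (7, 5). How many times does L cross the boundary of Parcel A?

The segment meets the boundary at (4,7).

1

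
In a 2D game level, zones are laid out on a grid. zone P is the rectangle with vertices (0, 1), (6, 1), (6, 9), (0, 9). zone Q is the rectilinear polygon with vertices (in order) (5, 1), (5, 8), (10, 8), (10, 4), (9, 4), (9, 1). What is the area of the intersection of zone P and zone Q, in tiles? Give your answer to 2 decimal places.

The intersection is the polygon with vertices (6,1), (5,1), (5,8), (6,8).
By the shoelace formula its area is 7.00.

7.00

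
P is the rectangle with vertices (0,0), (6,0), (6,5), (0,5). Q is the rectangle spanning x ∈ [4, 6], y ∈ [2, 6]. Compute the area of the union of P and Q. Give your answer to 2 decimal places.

32.00

By inclusion–exclusion:
Individual areas: |P| = 30, |Q| = 8.
|P∩Q|: x∈[4,6], y∈[2,5] → 2·3 = 6.
|P ∪ Q| = 38 − 6 = 32.00.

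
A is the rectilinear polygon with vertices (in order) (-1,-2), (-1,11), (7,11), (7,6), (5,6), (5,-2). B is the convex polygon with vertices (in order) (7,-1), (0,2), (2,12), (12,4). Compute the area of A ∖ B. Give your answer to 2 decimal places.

41.37

|A| = 88, |A∩B| = 46.6321.
|A ∖ B| = |A| − |A∩B| = 88 − 46.6321 = 41.37.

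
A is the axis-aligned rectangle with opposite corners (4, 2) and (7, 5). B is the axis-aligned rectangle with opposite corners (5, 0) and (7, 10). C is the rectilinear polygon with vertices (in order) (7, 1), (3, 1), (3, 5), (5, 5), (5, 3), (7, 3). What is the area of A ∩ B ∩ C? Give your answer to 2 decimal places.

2.00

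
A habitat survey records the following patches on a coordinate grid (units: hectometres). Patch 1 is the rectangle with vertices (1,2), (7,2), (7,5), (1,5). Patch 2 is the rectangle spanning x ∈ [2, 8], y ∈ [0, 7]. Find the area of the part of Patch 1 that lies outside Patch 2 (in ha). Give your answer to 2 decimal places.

3.00

|Patch 1∩Patch 2|: x∈[2,7], y∈[2,5] → 5·3 = 15.
|Patch 1| = 18.
|Patch 1 ∖ Patch 2| = |Patch 1| − |Patch 1∩Patch 2| = 18 − 15 = 3.00.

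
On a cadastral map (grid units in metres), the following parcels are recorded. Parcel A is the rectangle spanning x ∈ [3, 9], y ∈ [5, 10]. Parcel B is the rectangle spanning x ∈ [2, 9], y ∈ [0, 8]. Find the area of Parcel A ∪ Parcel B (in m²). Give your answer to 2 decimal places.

68.00

By inclusion–exclusion:
Individual areas: |Parcel A| = 30, |Parcel B| = 56.
|Parcel A∩Parcel B|: x∈[3,9], y∈[5,8] → 6·3 = 18.
|Parcel A ∪ Parcel B| = 86 − 18 = 68.00.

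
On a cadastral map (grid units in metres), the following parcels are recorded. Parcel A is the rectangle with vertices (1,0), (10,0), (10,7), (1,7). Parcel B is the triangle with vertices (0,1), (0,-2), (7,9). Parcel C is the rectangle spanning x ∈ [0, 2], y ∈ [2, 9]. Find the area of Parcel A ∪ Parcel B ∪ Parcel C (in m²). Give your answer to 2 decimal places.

By inclusion–exclusion:
Individual areas: |Parcel A| = 63, |Parcel B| = 10.5, |Parcel C| = 14.
|Parcel A∩Parcel B| = 7.1786.
|Parcel A∩Parcel C|: x∈[1,2], y∈[2,7] → 1·5 = 5.
|Parcel B∩Parcel C| = 0.7232.
|Parcel A∩Parcel B∩Parcel C| = 0.7143.
|Parcel A ∪ Parcel B ∪ Parcel C| = 87.5 − 12.9018 + 0.7143 = 75.31.

75.31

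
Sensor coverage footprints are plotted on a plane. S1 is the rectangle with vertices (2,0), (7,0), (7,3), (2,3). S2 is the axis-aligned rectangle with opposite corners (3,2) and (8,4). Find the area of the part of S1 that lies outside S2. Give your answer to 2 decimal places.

|S1∩S2|: x∈[3,7], y∈[2,3] → 4·1 = 4.
|S1| = 15.
|S1 ∖ S2| = |S1| − |S1∩S2| = 15 − 4 = 11.00.

11.00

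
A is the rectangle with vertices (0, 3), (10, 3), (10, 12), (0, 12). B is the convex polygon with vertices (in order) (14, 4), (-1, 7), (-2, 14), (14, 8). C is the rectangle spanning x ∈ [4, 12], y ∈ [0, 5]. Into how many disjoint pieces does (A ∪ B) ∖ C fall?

(A ∪ B) ∖ C is a single connected region.

1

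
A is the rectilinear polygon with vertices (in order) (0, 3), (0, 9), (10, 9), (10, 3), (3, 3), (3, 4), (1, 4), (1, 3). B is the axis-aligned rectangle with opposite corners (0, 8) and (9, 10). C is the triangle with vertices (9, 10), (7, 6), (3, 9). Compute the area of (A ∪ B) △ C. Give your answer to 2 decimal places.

56.00

|A ∪ B| = 67.
|(A ∪ B) ∩ C| = 11.
|(A ∪ B) △ C| = 67 + 11 − 22 = 56.00.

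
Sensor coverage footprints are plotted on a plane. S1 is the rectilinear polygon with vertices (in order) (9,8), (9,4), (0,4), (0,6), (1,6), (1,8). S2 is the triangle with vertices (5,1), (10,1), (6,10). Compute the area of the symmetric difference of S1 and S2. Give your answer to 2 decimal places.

|S1| = 34, |S2| = 22.5, |S1∩S2| = 8.8889.
|S1 △ S2| = |S1| + |S2| − 2·|S1∩S2| = 34 + 22.5 − 17.7778 = 38.72.

38.72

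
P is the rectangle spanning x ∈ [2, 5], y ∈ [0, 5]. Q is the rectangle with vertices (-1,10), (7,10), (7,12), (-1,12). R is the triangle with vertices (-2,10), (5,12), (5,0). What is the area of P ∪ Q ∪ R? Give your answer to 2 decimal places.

57.57

By inclusion–exclusion:
Individual areas: |P| = 15, |Q| = 16, |R| = 42.
|P∩Q| = 0 (no overlap).
|P∩R| = 8.5714.
|Q∩R| = 6.8571.
|P∩Q∩R| = 0.
|P ∪ Q ∪ R| = 73 − 15.4286 + 0 = 57.57.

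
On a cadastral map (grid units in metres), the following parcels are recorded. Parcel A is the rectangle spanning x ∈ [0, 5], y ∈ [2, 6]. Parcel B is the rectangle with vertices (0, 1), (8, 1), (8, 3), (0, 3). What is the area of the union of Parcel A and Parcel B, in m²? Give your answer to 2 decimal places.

31.00

By inclusion–exclusion:
Individual areas: |Parcel A| = 20, |Parcel B| = 16.
|Parcel A∩Parcel B|: x∈[0,5], y∈[2,3] → 5·1 = 5.
|Parcel A ∪ Parcel B| = 36 − 5 = 31.00.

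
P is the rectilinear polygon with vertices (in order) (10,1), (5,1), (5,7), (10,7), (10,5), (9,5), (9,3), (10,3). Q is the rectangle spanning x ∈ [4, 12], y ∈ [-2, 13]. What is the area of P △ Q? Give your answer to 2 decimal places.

|P| = 28, |Q| = 120, |P∩Q| = 28.
|P △ Q| = |P| + |Q| − 2·|P∩Q| = 28 + 120 − 56 = 92.00.

92.00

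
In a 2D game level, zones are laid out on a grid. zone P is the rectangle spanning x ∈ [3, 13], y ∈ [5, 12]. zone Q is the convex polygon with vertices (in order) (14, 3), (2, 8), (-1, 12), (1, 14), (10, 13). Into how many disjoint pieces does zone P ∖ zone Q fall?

zone P ∖ zone Q splits into 2 disjoint pieces (area 8.45, area 8.0083).

2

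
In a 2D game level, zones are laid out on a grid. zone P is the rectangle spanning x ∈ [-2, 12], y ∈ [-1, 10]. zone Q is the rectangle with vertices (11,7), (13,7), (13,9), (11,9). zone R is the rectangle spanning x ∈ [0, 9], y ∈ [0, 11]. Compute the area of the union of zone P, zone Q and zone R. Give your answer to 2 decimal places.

165.00

By inclusion–exclusion:
Individual areas: |zone P| = 154, |zone Q| = 4, |zone R| = 99.
|zone P∩zone Q|: x∈[11,12], y∈[7,9] → 1·2 = 2.
|zone P∩zone R|: x∈[0,9], y∈[0,10] → 9·10 = 90.
|zone Q∩zone R| = 0 (no overlap).
|zone P∩zone Q∩zone R| = 0.
|zone P ∪ zone Q ∪ zone R| = 257 − 92 + 0 = 165.00.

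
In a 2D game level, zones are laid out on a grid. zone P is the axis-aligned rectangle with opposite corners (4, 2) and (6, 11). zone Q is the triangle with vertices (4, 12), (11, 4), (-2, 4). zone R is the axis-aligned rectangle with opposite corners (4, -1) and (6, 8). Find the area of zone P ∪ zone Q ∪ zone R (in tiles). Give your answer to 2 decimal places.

62.72

By inclusion–exclusion:
Individual areas: |zone P| = 18, |zone Q| = 52, |zone R| = 18.
|zone P∩zone Q| = 13.2768.
|zone P∩zone R|: x∈[4,6], y∈[2,8] → 2·6 = 12.
|zone Q∩zone R| = 8.
|zone P∩zone Q∩zone R| = 8.
|zone P ∪ zone Q ∪ zone R| = 88 − 33.2768 + 8 = 62.72.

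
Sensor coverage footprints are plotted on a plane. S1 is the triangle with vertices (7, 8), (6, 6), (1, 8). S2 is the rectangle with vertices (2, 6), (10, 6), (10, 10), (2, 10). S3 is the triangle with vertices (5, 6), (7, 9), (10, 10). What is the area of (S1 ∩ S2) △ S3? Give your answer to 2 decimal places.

7.35

|S1 ∩ S2| = 5.8.
|(S1 ∩ S2) ∩ S3| = 0.9754.
|(S1 ∩ S2) △ S3| = 5.8 + 3.5 − 1.9509 = 7.35.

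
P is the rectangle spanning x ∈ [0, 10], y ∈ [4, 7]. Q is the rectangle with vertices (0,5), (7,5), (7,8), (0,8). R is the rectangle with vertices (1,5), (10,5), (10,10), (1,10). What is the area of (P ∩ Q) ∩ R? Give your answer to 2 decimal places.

12.00

The region (P ∩ Q) ∩ R is the polygon with vertices (7,5), (1,5), (1,7), (7,7).
By the shoelace formula its area is 12.00.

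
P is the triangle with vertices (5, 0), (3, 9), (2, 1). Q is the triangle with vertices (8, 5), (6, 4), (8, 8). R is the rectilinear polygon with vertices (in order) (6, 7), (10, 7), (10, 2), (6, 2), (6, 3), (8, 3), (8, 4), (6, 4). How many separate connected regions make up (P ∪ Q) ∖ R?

2

(P ∪ Q) ∖ R splits into 2 disjoint pieces (area 12.5, area 0.25).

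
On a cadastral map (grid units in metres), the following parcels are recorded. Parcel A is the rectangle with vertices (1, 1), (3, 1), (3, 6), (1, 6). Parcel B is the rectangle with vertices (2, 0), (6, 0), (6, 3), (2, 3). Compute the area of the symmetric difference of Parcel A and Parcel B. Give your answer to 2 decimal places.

18.00

|Parcel A∩Parcel B|: x∈[2,3], y∈[1,3] → 1·2 = 2.
|Parcel A △ Parcel B| = |Parcel A| + |Parcel B| − 2·|Parcel A∩Parcel B| = 10 + 12 − 4 = 18.00.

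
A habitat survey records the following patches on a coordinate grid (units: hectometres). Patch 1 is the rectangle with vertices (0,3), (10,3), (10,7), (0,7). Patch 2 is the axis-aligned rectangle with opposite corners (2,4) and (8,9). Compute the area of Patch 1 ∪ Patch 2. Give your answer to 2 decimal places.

52.00

By inclusion–exclusion:
Individual areas: |Patch 1| = 40, |Patch 2| = 30.
|Patch 1∩Patch 2|: x∈[2,8], y∈[4,7] → 6·3 = 18.
|Patch 1 ∪ Patch 2| = 70 − 18 = 52.00.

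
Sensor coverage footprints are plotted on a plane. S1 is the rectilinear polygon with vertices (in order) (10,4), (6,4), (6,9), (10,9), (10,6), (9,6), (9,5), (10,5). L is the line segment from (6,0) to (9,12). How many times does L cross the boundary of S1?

2

The segment meets the boundary at (8.25,9), (7,4).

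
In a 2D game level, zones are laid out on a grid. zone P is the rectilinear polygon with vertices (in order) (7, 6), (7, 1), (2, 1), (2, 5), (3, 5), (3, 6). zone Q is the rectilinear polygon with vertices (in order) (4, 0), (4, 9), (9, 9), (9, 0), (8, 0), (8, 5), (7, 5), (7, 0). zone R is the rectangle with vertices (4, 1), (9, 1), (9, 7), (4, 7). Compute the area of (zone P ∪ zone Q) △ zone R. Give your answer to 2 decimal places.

|zone P ∪ zone Q| = 49.
|(zone P ∪ zone Q) ∩ zone R| = 26.
|(zone P ∪ zone Q) △ zone R| = 49 + 30 − 52 = 27.00.

27.00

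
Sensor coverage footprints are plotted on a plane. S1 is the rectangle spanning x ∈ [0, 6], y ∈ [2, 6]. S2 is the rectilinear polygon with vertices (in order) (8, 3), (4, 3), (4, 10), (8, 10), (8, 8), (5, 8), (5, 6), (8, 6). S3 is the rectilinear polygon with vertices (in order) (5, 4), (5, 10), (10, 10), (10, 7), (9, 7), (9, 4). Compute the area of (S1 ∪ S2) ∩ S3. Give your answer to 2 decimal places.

12.00

|S1 ∪ S2| = 40.
|(S1 ∪ S2) ∩ S3| = 12.00.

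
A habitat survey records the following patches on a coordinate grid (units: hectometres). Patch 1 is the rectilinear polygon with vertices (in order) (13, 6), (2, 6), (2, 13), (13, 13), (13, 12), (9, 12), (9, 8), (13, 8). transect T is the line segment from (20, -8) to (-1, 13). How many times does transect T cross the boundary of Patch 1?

The segment meets the boundary at (2,10), (6,6).

2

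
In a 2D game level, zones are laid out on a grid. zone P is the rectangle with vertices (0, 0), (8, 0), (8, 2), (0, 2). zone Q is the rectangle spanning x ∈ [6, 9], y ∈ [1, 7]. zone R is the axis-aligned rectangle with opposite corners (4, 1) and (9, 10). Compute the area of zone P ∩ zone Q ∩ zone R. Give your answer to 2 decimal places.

2.00

The intersection is the polygon with vertices (8,1), (6,1), (6,2), (8,2).
By the shoelace formula its area is 2.00.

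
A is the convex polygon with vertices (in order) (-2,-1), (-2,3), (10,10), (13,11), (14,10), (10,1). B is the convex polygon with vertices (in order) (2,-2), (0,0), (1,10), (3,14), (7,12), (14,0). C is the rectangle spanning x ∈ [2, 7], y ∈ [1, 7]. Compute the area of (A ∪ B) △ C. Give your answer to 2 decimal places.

|A ∪ B| = 164.7683.
|(A ∪ B) ∩ C| = 30.
|(A ∪ B) △ C| = 164.7683 + 30 − 60 = 134.77.

134.77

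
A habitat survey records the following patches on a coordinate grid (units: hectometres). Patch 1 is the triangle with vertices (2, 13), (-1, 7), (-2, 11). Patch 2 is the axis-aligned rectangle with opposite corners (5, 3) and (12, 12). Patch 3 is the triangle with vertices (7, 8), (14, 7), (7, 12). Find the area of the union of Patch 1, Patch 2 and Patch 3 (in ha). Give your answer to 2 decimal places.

By inclusion–exclusion:
Individual areas: |Patch 1| = 9, |Patch 2| = 63, |Patch 3| = 14.
|Patch 1∩Patch 2| = 0.
|Patch 1∩Patch 3| = 0.
|Patch 2∩Patch 3| = 12.8571.
|Patch 1∩Patch 2∩Patch 3| = 0.
|Patch 1 ∪ Patch 2 ∪ Patch 3| = 86 − 12.8571 + 0 = 73.14.

73.14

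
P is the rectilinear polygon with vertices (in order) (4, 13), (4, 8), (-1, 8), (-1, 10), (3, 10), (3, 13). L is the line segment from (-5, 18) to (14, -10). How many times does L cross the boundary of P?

2

The segment meets the boundary at (1.786,8), (0.429,10).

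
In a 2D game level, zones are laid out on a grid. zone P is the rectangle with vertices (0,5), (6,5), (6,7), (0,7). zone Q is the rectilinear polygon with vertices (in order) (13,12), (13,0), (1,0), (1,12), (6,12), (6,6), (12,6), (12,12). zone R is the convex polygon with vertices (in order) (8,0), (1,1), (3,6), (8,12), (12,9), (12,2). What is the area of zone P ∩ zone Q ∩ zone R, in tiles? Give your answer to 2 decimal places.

5.78

The intersection is the polygon with vertices (2.6,5), (3,6), (3.833,7), (6,7), (6,6), (6,5).
By the shoelace formula its area is 5.78.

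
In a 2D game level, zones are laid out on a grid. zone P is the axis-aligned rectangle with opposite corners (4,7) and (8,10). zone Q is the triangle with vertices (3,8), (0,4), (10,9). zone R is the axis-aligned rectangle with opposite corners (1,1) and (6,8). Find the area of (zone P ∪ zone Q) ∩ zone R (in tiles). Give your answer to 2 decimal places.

8.58

The region (zone P ∪ zone Q) ∩ zone R is the polygon with vertices (1,4.5), (1,5.333), (3,8), (6,8), (6,7).
By the shoelace formula its area is 8.58.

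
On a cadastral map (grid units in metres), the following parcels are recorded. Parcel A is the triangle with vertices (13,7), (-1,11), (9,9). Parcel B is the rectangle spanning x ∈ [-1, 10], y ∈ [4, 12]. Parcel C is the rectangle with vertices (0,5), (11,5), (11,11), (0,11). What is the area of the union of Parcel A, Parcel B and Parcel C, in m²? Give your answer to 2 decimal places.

94.43

By inclusion–exclusion:
Individual areas: |Parcel A| = 6, |Parcel B| = 88, |Parcel C| = 66.
|Parcel A∩Parcel B| = 5.0357.
|Parcel A∩Parcel C| = 5.5286.
|Parcel B∩Parcel C|: x∈[0,10], y∈[5,11] → 10·6 = 60.
|Parcel A∩Parcel B∩Parcel C| = 4.9929.
|Parcel A ∪ Parcel B ∪ Parcel C| = 160 − 70.5643 + 4.9929 = 94.43.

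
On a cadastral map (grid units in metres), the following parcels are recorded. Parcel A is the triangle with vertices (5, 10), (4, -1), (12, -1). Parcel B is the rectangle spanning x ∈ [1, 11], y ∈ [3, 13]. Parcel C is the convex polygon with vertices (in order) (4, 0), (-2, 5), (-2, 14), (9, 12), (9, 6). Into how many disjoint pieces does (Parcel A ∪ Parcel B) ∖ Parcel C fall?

1

(Parcel A ∪ Parcel B) ∖ Parcel C is a single connected region.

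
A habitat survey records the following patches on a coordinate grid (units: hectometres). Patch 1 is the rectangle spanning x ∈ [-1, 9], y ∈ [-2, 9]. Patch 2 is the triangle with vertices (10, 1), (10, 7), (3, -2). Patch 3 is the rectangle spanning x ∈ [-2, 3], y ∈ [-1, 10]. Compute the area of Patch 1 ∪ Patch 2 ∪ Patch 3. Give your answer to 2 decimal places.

130.57

By inclusion–exclusion:
Individual areas: |Patch 1| = 110, |Patch 2| = 21, |Patch 3| = 55.
|Patch 1∩Patch 2| = 15.4286.
|Patch 1∩Patch 3|: x∈[-1,3], y∈[-1,9] → 4·10 = 40.
|Patch 2∩Patch 3| = 0.
|Patch 1∩Patch 2∩Patch 3| = 0.
|Patch 1 ∪ Patch 2 ∪ Patch 3| = 186 − 55.4286 + 0 = 130.57.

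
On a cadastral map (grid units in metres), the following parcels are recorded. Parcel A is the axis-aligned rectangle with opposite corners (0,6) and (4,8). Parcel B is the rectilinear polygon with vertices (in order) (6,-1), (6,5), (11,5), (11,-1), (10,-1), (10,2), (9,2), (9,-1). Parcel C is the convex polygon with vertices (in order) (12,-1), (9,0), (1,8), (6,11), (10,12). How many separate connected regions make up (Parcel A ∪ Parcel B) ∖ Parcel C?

(Parcel A ∪ Parcel B) ∖ Parcel C splits into 3 disjoint pieces (area 4, area 7.5, area 0.5).

3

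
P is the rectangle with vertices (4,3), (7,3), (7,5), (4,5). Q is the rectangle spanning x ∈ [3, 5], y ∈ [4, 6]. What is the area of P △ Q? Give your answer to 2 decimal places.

8.00

|P∩Q|: x∈[4,5], y∈[4,5] → 1·1 = 1.
|P △ Q| = |P| + |Q| − 2·|P∩Q| = 6 + 4 − 2 = 8.00.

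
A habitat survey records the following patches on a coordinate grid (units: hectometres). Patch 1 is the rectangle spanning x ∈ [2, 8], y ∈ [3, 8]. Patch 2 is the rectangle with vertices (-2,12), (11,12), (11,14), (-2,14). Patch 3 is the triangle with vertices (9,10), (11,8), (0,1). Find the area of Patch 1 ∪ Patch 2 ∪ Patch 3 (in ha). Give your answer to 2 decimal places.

By inclusion–exclusion:
Individual areas: |Patch 1| = 30, |Patch 2| = 26, |Patch 3| = 18.
|Patch 1∩Patch 2| = 0 (no overlap).
|Patch 1∩Patch 3| = 9.9935.
|Patch 2∩Patch 3| = 0.
|Patch 1∩Patch 2∩Patch 3| = 0.
|Patch 1 ∪ Patch 2 ∪ Patch 3| = 74 − 9.9935 + 0 = 64.01.

64.01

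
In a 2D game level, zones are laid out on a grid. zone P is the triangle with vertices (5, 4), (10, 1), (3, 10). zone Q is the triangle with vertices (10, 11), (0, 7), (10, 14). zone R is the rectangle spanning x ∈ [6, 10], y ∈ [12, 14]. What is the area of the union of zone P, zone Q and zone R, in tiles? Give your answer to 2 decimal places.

31.75

By inclusion–exclusion:
Individual areas: |zone P| = 12, |zone Q| = 15, |zone R| = 8.
|zone P∩zone Q| = 0.39.
|zone P∩zone R| = 0.
|zone Q∩zone R| = 2.8571.
|zone P∩zone Q∩zone R| = 0.
|zone P ∪ zone Q ∪ zone R| = 35 − 3.2472 + 0 = 31.75.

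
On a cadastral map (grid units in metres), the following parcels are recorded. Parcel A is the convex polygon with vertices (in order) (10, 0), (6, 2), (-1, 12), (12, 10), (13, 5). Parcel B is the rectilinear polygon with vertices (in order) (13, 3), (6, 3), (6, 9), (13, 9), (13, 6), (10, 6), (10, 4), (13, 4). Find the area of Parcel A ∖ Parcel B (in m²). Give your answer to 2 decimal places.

56.40

|Parcel A| = 90, |Parcel A∩Parcel B| = 33.6.
|Parcel A ∖ Parcel B| = |Parcel A| − |Parcel A∩Parcel B| = 90 − 33.6 = 56.40.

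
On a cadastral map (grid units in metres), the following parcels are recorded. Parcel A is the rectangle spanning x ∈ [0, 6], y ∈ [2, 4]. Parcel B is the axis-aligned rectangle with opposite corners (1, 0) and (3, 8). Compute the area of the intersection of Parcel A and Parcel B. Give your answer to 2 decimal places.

4.00

|Parcel A∩Parcel B|: x∈[1,3], y∈[2,4] → 2·2 = 4.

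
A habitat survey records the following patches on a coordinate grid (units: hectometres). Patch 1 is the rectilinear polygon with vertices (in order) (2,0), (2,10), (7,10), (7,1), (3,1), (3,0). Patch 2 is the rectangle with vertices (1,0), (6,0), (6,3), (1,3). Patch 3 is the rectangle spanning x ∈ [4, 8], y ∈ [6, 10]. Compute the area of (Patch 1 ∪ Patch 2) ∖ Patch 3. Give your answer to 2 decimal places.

|Patch 1 ∪ Patch 2| = 52.
|(Patch 1 ∪ Patch 2) ∩ Patch 3| = 12.
|(Patch 1 ∪ Patch 2) ∖ Patch 3| = 52 − 12 = 40.00.

40.00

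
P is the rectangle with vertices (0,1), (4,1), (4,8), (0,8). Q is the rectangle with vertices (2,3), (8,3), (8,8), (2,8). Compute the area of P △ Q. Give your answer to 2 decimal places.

|P∩Q|: x∈[2,4], y∈[3,8] → 2·5 = 10.
|P △ Q| = |P| + |Q| − 2·|P∩Q| = 28 + 30 − 20 = 38.00.

38.00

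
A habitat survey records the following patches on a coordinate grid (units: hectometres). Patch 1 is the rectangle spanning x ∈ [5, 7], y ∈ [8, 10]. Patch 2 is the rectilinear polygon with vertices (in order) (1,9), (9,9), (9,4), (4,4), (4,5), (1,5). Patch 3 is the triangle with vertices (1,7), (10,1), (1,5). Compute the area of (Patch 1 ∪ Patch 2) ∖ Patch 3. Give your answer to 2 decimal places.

|Patch 1 ∪ Patch 2| = 39.
|(Patch 1 ∪ Patch 2) ∩ Patch 3| = 3.75.
|(Patch 1 ∪ Patch 2) ∖ Patch 3| = 39 − 3.75 = 35.25.

35.25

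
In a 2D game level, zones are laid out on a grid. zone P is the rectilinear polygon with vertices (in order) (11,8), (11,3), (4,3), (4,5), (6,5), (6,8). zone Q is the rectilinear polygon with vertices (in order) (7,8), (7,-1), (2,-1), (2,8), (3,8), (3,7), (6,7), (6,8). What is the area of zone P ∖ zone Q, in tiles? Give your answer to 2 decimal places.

20.00

|zone P| = 29, |zone P∩zone Q| = 9.
|zone P ∖ zone Q| = |zone P| − |zone P∩zone Q| = 29 − 9 = 20.00.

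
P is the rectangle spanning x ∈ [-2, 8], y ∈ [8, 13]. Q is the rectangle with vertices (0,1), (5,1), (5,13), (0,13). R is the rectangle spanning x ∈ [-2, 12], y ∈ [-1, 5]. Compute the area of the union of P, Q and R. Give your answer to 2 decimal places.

By inclusion–exclusion:
Individual areas: |P| = 50, |Q| = 60, |R| = 84.
|P∩Q|: x∈[0,5], y∈[8,13] → 5·5 = 25.
|P∩R| = 0 (no overlap).
|Q∩R|: x∈[0,5], y∈[1,5] → 5·4 = 20.
|P∩Q∩R| = 0.
|P ∪ Q ∪ R| = 194 − 45 + 0 = 149.00.

149.00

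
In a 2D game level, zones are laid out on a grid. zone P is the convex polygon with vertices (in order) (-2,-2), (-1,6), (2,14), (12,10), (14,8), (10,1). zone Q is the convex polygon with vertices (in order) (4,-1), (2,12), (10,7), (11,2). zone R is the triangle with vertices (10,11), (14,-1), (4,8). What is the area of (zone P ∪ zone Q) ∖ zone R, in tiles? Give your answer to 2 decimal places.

123.54

|zone P ∪ zone Q| = 158.8897.
|(zone P ∪ zone Q) ∩ zone R| = 35.3459.
|(zone P ∪ zone Q) ∖ zone R| = 158.8897 − 35.3459 = 123.54.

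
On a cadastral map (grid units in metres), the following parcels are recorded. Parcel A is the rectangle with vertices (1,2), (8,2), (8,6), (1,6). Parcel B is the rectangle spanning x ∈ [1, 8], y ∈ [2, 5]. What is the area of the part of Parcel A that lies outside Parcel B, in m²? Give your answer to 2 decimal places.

|Parcel A∩Parcel B|: x∈[1,8], y∈[2,5] → 7·3 = 21.
|Parcel A| = 28.
|Parcel A ∖ Parcel B| = |Parcel A| − |Parcel A∩Parcel B| = 28 − 21 = 7.00.

7.00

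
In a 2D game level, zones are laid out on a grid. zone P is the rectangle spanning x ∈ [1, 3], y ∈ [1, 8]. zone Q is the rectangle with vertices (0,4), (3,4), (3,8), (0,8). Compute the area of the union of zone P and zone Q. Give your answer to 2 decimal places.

18.00

By inclusion–exclusion:
Individual areas: |zone P| = 14, |zone Q| = 12.
|zone P∩zone Q|: x∈[1,3], y∈[4,8] → 2·4 = 8.
|zone P ∪ zone Q| = 26 − 8 = 18.00.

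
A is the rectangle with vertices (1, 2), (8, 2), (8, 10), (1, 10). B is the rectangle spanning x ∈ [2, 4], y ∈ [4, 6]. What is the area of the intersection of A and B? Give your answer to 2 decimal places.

|A∩B|: x∈[2,4], y∈[4,6] → 2·2 = 4.

4.00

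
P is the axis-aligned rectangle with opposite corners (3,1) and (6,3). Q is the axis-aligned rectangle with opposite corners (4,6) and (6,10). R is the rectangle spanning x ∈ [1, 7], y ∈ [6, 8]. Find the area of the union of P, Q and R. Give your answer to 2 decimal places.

By inclusion–exclusion:
Individual areas: |P| = 6, |Q| = 8, |R| = 12.
|P∩Q| = 0 (no overlap).
|P∩R| = 0 (no overlap).
|Q∩R|: x∈[4,6], y∈[6,8] → 2·2 = 4.
|P∩Q∩R| = 0.
|P ∪ Q ∪ R| = 26 − 4 + 0 = 22.00.

22.00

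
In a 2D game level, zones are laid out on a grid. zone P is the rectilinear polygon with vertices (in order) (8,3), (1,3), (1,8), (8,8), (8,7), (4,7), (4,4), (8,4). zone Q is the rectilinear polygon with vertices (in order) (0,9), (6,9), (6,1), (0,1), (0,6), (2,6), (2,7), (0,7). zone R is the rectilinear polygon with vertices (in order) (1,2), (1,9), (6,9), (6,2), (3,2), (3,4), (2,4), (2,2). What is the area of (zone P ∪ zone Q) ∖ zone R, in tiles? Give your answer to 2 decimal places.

18.00

|zone P ∪ zone Q| = 51.
|(zone P ∪ zone Q) ∩ zone R| = 33.
|(zone P ∪ zone Q) ∖ zone R| = 51 − 33 = 18.00.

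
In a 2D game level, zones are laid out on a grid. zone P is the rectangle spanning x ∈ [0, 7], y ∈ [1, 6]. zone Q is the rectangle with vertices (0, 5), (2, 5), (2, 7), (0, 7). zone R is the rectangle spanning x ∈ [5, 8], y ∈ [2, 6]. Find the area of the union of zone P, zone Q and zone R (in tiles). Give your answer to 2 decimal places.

By inclusion–exclusion:
Individual areas: |zone P| = 35, |zone Q| = 4, |zone R| = 12.
|zone P∩zone Q|: x∈[0,2], y∈[5,6] → 2·1 = 2.
|zone P∩zone R|: x∈[5,7], y∈[2,6] → 2·4 = 8.
|zone Q∩zone R| = 0 (no overlap).
|zone P∩zone Q∩zone R| = 0.
|zone P ∪ zone Q ∪ zone R| = 51 − 10 + 0 = 41.00.

41.00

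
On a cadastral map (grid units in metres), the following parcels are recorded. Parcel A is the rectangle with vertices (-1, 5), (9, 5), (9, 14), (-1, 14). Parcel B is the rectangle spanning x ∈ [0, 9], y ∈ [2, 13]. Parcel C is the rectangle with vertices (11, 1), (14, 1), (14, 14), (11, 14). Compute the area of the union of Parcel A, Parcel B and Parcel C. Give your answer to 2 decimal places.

156.00

By inclusion–exclusion:
Individual areas: |Parcel A| = 90, |Parcel B| = 99, |Parcel C| = 39.
|Parcel A∩Parcel B|: x∈[0,9], y∈[5,13] → 9·8 = 72.
|Parcel A∩Parcel C| = 0 (no overlap).
|Parcel B∩Parcel C| = 0 (no overlap).
|Parcel A∩Parcel B∩Parcel C| = 0.
|Parcel A ∪ Parcel B ∪ Parcel C| = 228 − 72 + 0 = 156.00.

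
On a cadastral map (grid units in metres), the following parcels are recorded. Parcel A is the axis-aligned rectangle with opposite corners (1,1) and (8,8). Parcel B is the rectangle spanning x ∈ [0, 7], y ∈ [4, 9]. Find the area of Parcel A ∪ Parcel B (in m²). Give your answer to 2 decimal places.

By inclusion–exclusion:
Individual areas: |Parcel A| = 49, |Parcel B| = 35.
|Parcel A∩Parcel B|: x∈[1,7], y∈[4,8] → 6·4 = 24.
|Parcel A ∪ Parcel B| = 84 − 24 = 60.00.

60.00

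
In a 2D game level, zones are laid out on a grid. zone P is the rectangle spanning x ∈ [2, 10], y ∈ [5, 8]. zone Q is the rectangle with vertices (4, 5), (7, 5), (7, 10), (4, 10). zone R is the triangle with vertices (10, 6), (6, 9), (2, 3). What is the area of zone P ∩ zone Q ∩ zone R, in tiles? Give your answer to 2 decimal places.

7.67

The intersection is the polygon with vertices (7,5), (4,5), (4,6), (5.333,8), (7,8).
By the shoelace formula its area is 7.67.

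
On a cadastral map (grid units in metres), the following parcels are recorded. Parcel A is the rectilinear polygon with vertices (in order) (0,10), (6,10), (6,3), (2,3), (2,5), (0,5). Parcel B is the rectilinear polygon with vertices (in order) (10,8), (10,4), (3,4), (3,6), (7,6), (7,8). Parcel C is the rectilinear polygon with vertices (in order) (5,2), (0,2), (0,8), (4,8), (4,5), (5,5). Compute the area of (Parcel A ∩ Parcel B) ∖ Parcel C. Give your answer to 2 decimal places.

3.00

|Parcel A ∩ Parcel B| = 6.
|(Parcel A ∩ Parcel B) ∩ Parcel C| = 3.
|(Parcel A ∩ Parcel B) ∖ Parcel C| = 6 − 3 = 3.00.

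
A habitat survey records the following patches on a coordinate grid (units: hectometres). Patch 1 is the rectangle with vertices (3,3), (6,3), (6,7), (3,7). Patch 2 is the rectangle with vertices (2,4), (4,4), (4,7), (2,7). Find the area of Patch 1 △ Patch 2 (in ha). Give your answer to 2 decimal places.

12.00

|Patch 1∩Patch 2|: x∈[3,4], y∈[4,7] → 1·3 = 3.
|Patch 1 △ Patch 2| = |Patch 1| + |Patch 2| − 2·|Patch 1∩Patch 2| = 12 + 6 − 6 = 12.00.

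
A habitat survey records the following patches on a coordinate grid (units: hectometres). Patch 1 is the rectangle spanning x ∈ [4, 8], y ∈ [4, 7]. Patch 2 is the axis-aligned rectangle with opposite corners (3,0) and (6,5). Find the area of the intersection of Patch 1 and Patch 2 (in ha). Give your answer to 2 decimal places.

2.00

|Patch 1∩Patch 2|: x∈[4,6], y∈[4,5] → 2·1 = 2.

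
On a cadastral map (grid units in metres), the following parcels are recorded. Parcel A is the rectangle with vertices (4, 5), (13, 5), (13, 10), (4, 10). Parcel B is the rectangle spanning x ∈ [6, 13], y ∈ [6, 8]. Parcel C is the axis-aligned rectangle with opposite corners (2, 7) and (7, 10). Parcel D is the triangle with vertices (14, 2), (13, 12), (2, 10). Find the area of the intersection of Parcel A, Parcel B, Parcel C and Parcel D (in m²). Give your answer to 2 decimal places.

0.92

The intersection is the polygon with vertices (7,8), (7,7), (6.5,7), (6,7.333), (6,8).
By the shoelace formula its area is 0.92.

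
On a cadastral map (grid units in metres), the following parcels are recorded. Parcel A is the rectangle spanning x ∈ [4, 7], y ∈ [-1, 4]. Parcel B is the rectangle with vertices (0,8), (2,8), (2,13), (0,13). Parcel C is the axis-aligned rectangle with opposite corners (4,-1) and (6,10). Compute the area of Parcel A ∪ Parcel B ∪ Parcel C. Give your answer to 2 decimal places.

37.00

By inclusion–exclusion:
Individual areas: |Parcel A| = 15, |Parcel B| = 10, |Parcel C| = 22.
|Parcel A∩Parcel B| = 0 (no overlap).
|Parcel A∩Parcel C|: x∈[4,6], y∈[-1,4] → 2·5 = 10.
|Parcel B∩Parcel C| = 0 (no overlap).
|Parcel A∩Parcel B∩Parcel C| = 0.
|Parcel A ∪ Parcel B ∪ Parcel C| = 47 − 10 + 0 = 37.00.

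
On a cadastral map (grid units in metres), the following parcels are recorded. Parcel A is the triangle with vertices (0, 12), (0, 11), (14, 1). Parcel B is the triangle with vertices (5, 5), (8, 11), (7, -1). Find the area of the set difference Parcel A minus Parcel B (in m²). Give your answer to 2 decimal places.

6.19

|Parcel A| = 7, |Parcel A∩Parcel B| = 0.8089.
|Parcel A ∖ Parcel B| = |Parcel A| − |Parcel A∩Parcel B| = 7 − 0.8089 = 6.19.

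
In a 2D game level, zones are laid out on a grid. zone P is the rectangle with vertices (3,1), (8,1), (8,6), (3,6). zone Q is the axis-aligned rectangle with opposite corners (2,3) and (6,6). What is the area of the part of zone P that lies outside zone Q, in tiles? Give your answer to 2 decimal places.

|zone P∩zone Q|: x∈[3,6], y∈[3,6] → 3·3 = 9.
|zone P| = 25.
|zone P ∖ zone Q| = |zone P| − |zone P∩zone Q| = 25 − 9 = 16.00.

16.00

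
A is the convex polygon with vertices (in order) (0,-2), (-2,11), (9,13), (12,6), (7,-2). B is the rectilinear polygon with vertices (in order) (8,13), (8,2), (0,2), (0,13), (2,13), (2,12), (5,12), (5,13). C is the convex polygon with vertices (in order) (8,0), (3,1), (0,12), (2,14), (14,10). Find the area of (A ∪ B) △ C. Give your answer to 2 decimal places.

|A ∪ B| = 159.9773.
|(A ∪ B) ∩ C| = 103.8157.
|(A ∪ B) △ C| = 159.9773 + 118 − 207.6313 = 70.35.

70.35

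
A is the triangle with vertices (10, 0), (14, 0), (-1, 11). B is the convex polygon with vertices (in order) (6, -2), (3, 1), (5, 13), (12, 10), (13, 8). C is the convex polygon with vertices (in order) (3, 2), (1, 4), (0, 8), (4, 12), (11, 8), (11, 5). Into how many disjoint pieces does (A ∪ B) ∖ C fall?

(A ∪ B) ∖ C splits into 3 disjoint pieces (area 30.1296, area 0.6154, area 18.2593).

3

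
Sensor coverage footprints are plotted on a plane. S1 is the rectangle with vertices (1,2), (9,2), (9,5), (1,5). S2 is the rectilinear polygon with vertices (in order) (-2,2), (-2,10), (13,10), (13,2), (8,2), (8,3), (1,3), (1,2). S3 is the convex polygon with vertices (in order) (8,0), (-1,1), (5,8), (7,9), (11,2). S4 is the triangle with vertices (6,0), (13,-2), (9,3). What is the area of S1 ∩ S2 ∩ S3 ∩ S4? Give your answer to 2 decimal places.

The intersection is the polygon with vertices (9,2), (8,2), (9,3).
By the shoelace formula its area is 0.50.

0.50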